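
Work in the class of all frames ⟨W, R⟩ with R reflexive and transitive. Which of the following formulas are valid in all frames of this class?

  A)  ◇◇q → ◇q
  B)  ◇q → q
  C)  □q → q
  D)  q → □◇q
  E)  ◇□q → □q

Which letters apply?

A, C

Reflexive relations are serial.
(A) ◇◇q → ◇q is the dual of axiom 4; it is valid on a frame exactly when R is transitive. Every such R is transitive, so valid.
(B) ◇q → q (the converse of T) corresponds to R being a subset of the identity. Such an R need not be a subset of the identity, so not valid.
(C) □q → q is axiom T; it is valid on a frame exactly when R is reflexive. Every such R is reflexive, so valid.
(D) axiom B: valid iff R is symmetric. Such an R need not be symmetric — not valid.
(E) ◇□q → □q (the dual of axiom 5) characterises the euclidean frames. Such an R need not be euclidean — not valid.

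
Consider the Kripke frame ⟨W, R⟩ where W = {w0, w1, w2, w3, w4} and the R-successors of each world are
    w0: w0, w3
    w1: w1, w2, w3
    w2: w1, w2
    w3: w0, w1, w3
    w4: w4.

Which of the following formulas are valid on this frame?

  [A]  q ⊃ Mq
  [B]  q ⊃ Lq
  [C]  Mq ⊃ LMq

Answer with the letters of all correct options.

A

R is reflexive: each world relates to itself.
R is not euclidean: w1 R w2 and w1 R w3 but not w2 R w3.
R is not a subset of the identity: w0 R w3 with w0 ≠ w3.
(A) q ⊃ Mq (the dual of axiom T) characterises the reflexive frames. R is reflexive — valid.
(B) q ⊃ Lq is equivalent to ◇p→p; it holds exactly when R ⊆ identity. Here R ⊄ identity — not valid.
(C) Mq ⊃ LMq is axiom 5; it is valid on a frame exactly when R is euclidean. R is not euclidean, so not valid.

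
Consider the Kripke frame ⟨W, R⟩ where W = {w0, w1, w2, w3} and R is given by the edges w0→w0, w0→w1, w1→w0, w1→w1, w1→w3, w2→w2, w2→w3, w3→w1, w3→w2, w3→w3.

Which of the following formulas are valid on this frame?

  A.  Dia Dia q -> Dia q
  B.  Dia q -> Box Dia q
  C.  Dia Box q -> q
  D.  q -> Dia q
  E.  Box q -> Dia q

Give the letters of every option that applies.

R is reflexive: each world relates to itself.
R is symmetric: every R-edge is matched by its reverse.
R is not transitive: w0 R w1 and w1 R w3 but not w0 R w3.
R is not euclidean: w1 R w0 and w1 R w3 but not w0 R w3.
R is serial: every world has an R-successor.
(A) Dia Dia q -> Dia q is the dual of axiom 4; it is valid on a frame exactly when R is transitive. R is not transitive, so not valid.
(B) Dia q -> Box Dia q is axiom 5; it is valid on a frame exactly when R is euclidean. R is not euclidean, so not valid.
(C) Dia Box q -> q is the dual of axiom B; it is valid on a frame exactly when R is symmetric. R is symmetric, so valid.
(D) q -> Dia q is the dual of axiom T; it is valid on a frame exactly when R is reflexive. R is reflexive, so valid.
(E) Box q -> Dia q (axiom D) characterises the serial frames. R is serial — valid.

C, D, E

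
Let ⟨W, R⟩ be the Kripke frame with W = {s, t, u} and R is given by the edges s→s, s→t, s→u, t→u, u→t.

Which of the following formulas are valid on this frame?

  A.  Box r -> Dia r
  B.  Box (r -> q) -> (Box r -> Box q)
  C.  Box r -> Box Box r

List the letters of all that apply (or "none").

R is not transitive: t R u and u R t but not t R t.
R is serial: every world has an R-successor.
(A) axiom D: valid iff R is serial. R is serial — valid.
(B) this is just K, valid on every normal frame.
(C) Box r -> Box Box r is axiom 4; it is valid on a frame exactly when R is transitive. R is not transitive, so not valid.

A, B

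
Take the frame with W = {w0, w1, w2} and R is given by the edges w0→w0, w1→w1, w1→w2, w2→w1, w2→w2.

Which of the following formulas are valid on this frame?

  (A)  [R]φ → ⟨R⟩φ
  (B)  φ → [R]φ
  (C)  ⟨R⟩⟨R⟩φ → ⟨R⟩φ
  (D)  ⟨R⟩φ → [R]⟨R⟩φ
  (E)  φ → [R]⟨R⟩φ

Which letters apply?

A, C, D, E

R is symmetric: every R-edge is matched by its reverse.
R is transitive: R is closed under composition.
R is euclidean: any two R-successors of the same world are R-related.
R is serial: every world has an R-successor.
R is not a subset of the identity: w1 R w2 with w1 ≠ w2.
(A) [R]φ → ⟨R⟩φ is axiom D; it is valid on a frame exactly when R is serial. R is serial, so valid.
(B) φ → [R]φ is valid only on frames where every R-edge is a self-loop. Here R ⊄ identity — not valid.
(C) ⟨R⟩⟨R⟩φ → ⟨R⟩φ is the dual of axiom 4, which corresponds to transitivity. R is transitive — valid.
(D) ⟨R⟩φ → [R]⟨R⟩φ (axiom 5) characterises the euclidean frames. R is euclidean — valid.
(E) φ → [R]⟨R⟩φ is axiom B; it is valid on a frame exactly when R is symmetric. R is symmetric, so valid.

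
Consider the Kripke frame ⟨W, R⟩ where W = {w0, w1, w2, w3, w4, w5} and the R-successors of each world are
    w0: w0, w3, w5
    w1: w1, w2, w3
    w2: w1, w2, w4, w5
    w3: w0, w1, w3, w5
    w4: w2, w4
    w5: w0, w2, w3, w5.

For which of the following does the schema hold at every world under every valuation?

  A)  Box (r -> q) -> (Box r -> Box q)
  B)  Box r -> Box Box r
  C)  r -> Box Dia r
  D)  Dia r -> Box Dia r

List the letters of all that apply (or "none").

R is symmetric: every R-edge is matched by its reverse.
R is not transitive: w0 R w3 and w3 R w1 but not w0 R w1.
R is not euclidean: w1 R w2 and w1 R w3 but not w2 R w3.
(A) this is just K, valid on every normal frame.
(B) axiom 4: valid iff R is transitive. R is not transitive — not valid.
(C) r -> Box Dia r (axiom B) characterises the symmetric frames. R is symmetric — valid.
(D) Dia r -> Box Dia r is axiom 5; it is valid on a frame exactly when R is euclidean. R is not euclidean, so not valid.

A, C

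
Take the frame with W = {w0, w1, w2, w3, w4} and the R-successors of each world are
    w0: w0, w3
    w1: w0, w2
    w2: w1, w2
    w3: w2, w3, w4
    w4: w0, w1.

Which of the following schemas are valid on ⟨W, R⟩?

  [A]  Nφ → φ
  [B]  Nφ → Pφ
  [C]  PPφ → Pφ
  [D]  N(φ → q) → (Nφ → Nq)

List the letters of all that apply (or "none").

B, D

R is not reflexive: not w1 R w1.
R is not transitive: w0 R w3 and w3 R w2 but not w0 R w2.
R is serial: every world has an R-successor.
(A) Nφ → φ is axiom T; it is valid on a frame exactly when R is reflexive. R is not reflexive, so not valid.
(B) axiom D: valid iff R is serial. R is serial — valid.
(C) the dual of axiom 4: valid iff R is transitive. R is not transitive — not valid.
(D) this is just K, valid on every normal frame.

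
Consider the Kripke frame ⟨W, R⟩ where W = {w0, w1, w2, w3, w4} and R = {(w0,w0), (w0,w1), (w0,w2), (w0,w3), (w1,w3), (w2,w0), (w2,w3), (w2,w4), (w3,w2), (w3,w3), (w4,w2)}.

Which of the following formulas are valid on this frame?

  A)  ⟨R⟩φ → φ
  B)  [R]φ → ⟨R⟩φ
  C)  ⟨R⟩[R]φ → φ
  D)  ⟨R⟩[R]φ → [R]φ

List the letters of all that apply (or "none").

R is not symmetric: w0 R w1 but not w1 R w0.
R is not euclidean: w0 R w1 and w0 R w0 but not w1 R w0.
R is serial: every world has an R-successor.
R is not a subset of the identity: w0 R w1 with w0 ≠ w1.
(A) ⟨R⟩φ → φ is valid only on frames where every R-edge is a self-loop. Here R ⊄ identity — not valid.
(B) [R]φ → ⟨R⟩φ is axiom D, which corresponds to seriality. R is serial — valid.
(C) ⟨R⟩[R]φ → φ is the dual of axiom B, which corresponds to symmetry. R is not symmetric — not valid.
(D) ⟨R⟩[R]φ → [R]φ is the dual of axiom 5; it is valid on a frame exactly when R is euclidean. R is not euclidean, so not valid.

B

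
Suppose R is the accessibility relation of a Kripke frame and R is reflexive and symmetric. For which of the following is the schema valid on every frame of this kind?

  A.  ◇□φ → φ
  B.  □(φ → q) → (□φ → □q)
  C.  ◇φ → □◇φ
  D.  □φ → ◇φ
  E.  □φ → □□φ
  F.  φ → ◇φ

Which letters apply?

A, B, D, F

Reflexive relations are serial.
(A) the dual of axiom B: valid iff R is symmetric. Every such R is symmetric — valid.
(B) □(φ → q) → (□φ → □q) is axiom K, valid on every Kripke frame — valid.
(C) axiom 5: valid iff R is euclidean. Such an R need not be euclidean — not valid.
(D) axiom D: valid iff R is serial. Every such R is serial — valid.
(E) □φ → □□φ (axiom 4) characterises the transitive frames. Such an R need not be transitive — not valid.
(F) φ → ◇φ is the dual of axiom T, which corresponds to reflexivity. Every such R is reflexive — valid.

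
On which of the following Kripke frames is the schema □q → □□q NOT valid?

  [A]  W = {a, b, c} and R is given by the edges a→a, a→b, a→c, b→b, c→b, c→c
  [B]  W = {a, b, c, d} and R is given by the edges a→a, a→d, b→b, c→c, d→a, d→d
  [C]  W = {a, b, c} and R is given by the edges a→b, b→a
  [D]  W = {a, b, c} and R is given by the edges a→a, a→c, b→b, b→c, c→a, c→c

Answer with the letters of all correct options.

The schema □q → □□q is axiom 4; it is valid on a frame iff R is transitive.
(A) R is transitive (R is closed under composition), so the schema is valid here.
(B) R is transitive (R is closed under composition), so the schema is valid here.
(C) R is not transitive (a R b and b R a but not a R a), so the schema fails here.
(D) R is not transitive (b R c and c R a but not b R a), so the schema fails here.

C, D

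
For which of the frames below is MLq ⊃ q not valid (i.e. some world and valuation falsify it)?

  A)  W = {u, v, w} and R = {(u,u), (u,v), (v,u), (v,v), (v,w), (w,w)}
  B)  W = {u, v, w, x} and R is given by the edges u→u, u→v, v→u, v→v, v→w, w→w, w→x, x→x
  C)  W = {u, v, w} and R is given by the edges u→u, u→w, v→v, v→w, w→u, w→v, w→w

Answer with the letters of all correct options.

The schema MLq ⊃ q is the dual of axiom B; it is valid on a frame iff R is symmetric.
(A) R is not symmetric (v R w but not w R v), so the schema fails here.
(B) R is not symmetric (v R w but not w R v), so the schema fails here.
(C) R is symmetric (every R-edge is matched by its reverse), so the schema is valid here.

A, B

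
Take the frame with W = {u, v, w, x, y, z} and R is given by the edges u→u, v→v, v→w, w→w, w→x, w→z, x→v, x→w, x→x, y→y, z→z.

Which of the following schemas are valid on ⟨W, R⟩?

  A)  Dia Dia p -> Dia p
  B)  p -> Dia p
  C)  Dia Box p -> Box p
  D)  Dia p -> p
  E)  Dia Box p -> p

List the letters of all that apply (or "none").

B

R is reflexive: each world relates to itself.
R is not symmetric: v R w but not w R v.
R is not transitive: v R w and w R x but not v R x.
R is not euclidean: v R w and v R v but not w R v.
R is not a subset of the identity: v R w with v ≠ w.
(A) Dia Dia p -> Dia p is the dual of axiom 4, which corresponds to transitivity. R is not transitive — not valid.
(B) the dual of axiom T: valid iff R is reflexive. R is reflexive — valid.
(C) the dual of axiom 5: valid iff R is euclidean. R is not euclidean — not valid.
(D) Dia p -> p is the converse of T; it holds exactly when R ⊆ identity. Here R ⊄ identity — not valid.
(E) Dia Box p -> p is the dual of axiom B, which corresponds to symmetry. R is not symmetric — not valid.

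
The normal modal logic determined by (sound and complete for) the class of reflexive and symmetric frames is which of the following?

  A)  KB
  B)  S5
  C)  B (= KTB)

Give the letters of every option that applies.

C

(A) KB is determined by the class of symmetric frames.
(B) S5 is determined by the class of reflexive, symmetric, and transitive frames.
(C) B (= KTB) is determined by exactly this class.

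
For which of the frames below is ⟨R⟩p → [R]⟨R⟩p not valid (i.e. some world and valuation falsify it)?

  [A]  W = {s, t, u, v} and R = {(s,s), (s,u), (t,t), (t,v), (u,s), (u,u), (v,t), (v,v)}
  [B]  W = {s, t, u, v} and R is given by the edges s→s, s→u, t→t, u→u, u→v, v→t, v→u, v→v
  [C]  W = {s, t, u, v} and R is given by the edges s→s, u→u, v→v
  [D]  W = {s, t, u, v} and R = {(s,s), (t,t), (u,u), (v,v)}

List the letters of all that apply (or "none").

The schema ⟨R⟩p → [R]⟨R⟩p is axiom 5; it is valid on a frame iff R is euclidean.
(A) R is euclidean (any two R-successors of the same world are R-related), so the schema is valid here.
(B) R is not euclidean (s R u and s R s but not u R s), so the schema fails here.
(C) R is euclidean (any two R-successors of the same world are R-related), so the schema is valid here.
(D) R is euclidean (any two R-successors of the same world are R-related), so the schema is valid here.

B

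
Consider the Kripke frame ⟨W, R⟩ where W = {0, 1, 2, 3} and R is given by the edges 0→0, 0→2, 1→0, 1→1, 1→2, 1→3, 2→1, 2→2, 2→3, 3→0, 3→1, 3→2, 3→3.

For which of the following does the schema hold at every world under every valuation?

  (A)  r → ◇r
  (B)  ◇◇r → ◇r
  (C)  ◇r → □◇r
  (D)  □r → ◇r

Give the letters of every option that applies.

R is reflexive: each world relates to itself.
R is not transitive: 0 R 2 and 2 R 1 but not 0 R 1.
R is not euclidean: 0 R 2 and 0 R 0 but not 2 R 0.
R is serial: every world has an R-successor.
(A) the dual of axiom T: valid iff R is reflexive. R is reflexive — valid.
(B) ◇◇r → ◇r is the dual of axiom 4; it is valid on a frame exactly when R is transitive. R is not transitive, so not valid.
(C) ◇r → □◇r is axiom 5; it is valid on a frame exactly when R is euclidean. R is not euclidean, so not valid.
(D) □r → ◇r is axiom D, which corresponds to seriality. R is serial — valid.

A, D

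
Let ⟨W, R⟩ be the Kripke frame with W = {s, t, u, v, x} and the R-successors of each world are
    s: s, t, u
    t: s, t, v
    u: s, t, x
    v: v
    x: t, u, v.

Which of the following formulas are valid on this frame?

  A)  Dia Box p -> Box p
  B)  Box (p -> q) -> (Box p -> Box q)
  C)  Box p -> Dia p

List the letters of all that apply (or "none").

B, C

R is not euclidean: s R t and s R u but not t R u.
R is serial: every world has an R-successor.
(A) the dual of axiom 5: valid iff R is euclidean. R is not euclidean — not valid.
(B) Box (p -> q) -> (Box p -> Box q) is the K axiom; it holds on all frames — valid.
(C) Box p -> Dia p is axiom D; it is valid on a frame exactly when R is serial. R is serial, so valid.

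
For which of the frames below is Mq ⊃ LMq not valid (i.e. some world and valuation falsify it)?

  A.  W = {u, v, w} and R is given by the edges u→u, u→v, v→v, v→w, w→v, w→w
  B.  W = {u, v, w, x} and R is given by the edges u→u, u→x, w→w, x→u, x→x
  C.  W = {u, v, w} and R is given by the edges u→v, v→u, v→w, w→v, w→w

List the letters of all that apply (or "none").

A, C

The schema Mq ⊃ LMq is axiom 5; it is valid on a frame iff R is euclidean.
(A) R is not euclidean (u R v and u R u but not v R u), so the schema fails here.
(B) R is euclidean (any two R-successors of the same world are R-related), so the schema is valid here.
(C) R is not euclidean (v R u and v R w but not u R w), so the schema fails here.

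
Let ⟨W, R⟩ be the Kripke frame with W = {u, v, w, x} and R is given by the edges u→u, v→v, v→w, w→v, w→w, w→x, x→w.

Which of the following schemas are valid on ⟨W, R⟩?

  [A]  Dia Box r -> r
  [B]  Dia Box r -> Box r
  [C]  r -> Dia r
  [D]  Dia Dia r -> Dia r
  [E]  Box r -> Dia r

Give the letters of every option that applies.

R is not reflexive: not x R x.
R is symmetric: every R-edge is matched by its reverse.
R is not transitive: v R w and w R x but not v R x.
R is not euclidean: w R v and w R x but not v R x.
R is serial: every world has an R-successor.
(A) the dual of axiom B: valid iff R is symmetric. R is symmetric — valid.
(B) the dual of axiom 5: valid iff R is euclidean. R is not euclidean — not valid.
(C) r -> Dia r is the dual of axiom T; it is valid on a frame exactly when R is reflexive. R is not reflexive, so not valid.
(D) Dia Dia r -> Dia r (the dual of axiom 4) characterises the transitive frames. R is not transitive — not valid.
(E) Box r -> Dia r is axiom D, which corresponds to seriality. R is serial — valid.

A, E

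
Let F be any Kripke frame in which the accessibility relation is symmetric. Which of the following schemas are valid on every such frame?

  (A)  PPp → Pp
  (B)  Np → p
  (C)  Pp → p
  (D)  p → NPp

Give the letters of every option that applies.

(A) PPp → Pp (the dual of axiom 4) characterises the transitive frames. Such an R need not be transitive — not valid.
(B) Np → p is axiom T; it is valid on a frame exactly when R is reflexive. Such an R need not be reflexive, so not valid.
(C) Pp → p is valid only on frames where every R-edge is a self-loop. Such an R need not be a subset of the identity — not valid.
(D) p → NPp (axiom B) characterises the symmetric frames. Every such R is symmetric — valid.

D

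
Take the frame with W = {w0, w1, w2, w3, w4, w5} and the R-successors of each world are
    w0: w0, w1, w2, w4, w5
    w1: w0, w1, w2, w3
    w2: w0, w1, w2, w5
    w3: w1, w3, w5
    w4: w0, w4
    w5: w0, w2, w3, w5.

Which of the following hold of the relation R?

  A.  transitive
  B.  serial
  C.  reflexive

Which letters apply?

B, C

(A) not transitive: w0 R w1 and w1 R w3 but not w0 R w3.
(B) serial: every world has an R-successor.
(C) reflexive: each world relates to itself.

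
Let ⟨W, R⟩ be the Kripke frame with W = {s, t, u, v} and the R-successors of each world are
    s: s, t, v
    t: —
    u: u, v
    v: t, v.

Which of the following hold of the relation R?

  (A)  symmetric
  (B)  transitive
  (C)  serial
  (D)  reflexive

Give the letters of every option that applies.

none

(A) not symmetric: s R t but not t R s.
(B) not transitive: u R v and v R t but not u R t.
(C) not serial: t has no R-successor.
(D) not reflexive: not t R t.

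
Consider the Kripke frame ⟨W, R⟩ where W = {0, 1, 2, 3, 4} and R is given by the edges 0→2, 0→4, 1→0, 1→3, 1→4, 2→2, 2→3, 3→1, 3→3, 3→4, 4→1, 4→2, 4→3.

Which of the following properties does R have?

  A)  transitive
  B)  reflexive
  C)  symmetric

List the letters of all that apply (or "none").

(A) not transitive: 0 R 2 and 2 R 3 but not 0 R 3.
(B) not reflexive: not 0 R 0.
(C) not symmetric: 0 R 2 but not 2 R 0.

none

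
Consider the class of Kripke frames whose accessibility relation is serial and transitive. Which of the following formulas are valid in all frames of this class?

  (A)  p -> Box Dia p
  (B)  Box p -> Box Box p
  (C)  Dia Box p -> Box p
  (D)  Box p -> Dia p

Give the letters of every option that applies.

(A) p -> Box Dia p is axiom B, which corresponds to symmetry. Such an R need not be symmetric — not valid.
(B) Box p -> Box Box p is axiom 4; it is valid on a frame exactly when R is transitive. Every such R is transitive, so valid.
(C) Dia Box p -> Box p is the dual of axiom 5, which corresponds to the euclidean property. Such an R need not be euclidean — not valid.
(D) axiom D: valid iff R is serial. Every such R is serial — valid.

B, D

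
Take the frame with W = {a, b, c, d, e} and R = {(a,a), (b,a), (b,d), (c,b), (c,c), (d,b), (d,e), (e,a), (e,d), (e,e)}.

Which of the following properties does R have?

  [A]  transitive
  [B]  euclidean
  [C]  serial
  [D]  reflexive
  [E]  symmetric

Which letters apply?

C

(A) not transitive: b R d and d R b but not b R b.
(B) not euclidean: b R a and b R d but not a R d.
(C) serial: every world has an R-successor.
(D) not reflexive: not b R b.
(E) not symmetric: b R a but not a R b.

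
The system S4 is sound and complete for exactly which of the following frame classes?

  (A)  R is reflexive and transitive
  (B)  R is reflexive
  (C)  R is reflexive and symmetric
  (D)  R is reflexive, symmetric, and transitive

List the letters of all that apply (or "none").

(A) S4 is sound and complete for exactly this class.
(B) this class determines T (= KT), not S4.
(C) this class determines B (= KTB), not S4.
(D) this class determines S5, not S4.

A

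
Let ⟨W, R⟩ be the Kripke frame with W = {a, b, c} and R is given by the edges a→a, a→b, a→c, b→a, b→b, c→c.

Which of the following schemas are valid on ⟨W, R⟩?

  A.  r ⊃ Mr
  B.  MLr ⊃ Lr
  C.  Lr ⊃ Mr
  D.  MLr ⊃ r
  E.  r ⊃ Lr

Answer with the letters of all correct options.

A, C

R is reflexive: each world relates to itself.
R is not symmetric: a R c but not c R a.
R is not euclidean: a R b and a R c but not b R c.
R is serial: every world has an R-successor.
R is not a subset of the identity: a R b with a ≠ b.
(A) r ⊃ Mr is the dual of axiom T; it is valid on a frame exactly when R is reflexive. R is reflexive, so valid.
(B) the dual of axiom 5: valid iff R is euclidean. R is not euclidean — not valid.
(C) Lr ⊃ Mr is axiom D; it is valid on a frame exactly when R is serial. R is serial, so valid.
(D) MLr ⊃ r (the dual of axiom B) characterises the symmetric frames. R is not symmetric — not valid.
(E) r ⊃ Lr is equivalent to ◇p→p; it holds exactly when R ⊆ identity. Here R ⊄ identity — not valid.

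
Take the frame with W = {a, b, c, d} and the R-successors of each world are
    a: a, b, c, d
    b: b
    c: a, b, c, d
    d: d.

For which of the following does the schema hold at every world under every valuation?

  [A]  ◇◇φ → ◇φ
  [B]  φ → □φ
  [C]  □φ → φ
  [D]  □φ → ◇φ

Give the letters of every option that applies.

R is reflexive: each world relates to itself.
R is transitive: R is closed under composition.
R is serial: every world has an R-successor.
R is not a subset of the identity: a R b with a ≠ b.
(A) ◇◇φ → ◇φ (the dual of axiom 4) characterises the transitive frames. R is transitive — valid.
(B) φ → □φ is valid only on frames where every R-edge is a self-loop. Here R ⊄ identity — not valid.
(C) □φ → φ is axiom T, which corresponds to reflexivity. R is reflexive — valid.
(D) axiom D: valid iff R is serial. R is serial — valid.

A, C, D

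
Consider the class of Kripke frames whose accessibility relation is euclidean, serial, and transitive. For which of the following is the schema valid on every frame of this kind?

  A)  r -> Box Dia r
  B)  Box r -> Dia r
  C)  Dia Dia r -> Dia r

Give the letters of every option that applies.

(A) r -> Box Dia r is axiom B; it is valid on a frame exactly when R is symmetric. Such an R need not be symmetric, so not valid.
(B) Box r -> Dia r is axiom D, which corresponds to seriality. Every such R is serial — valid.
(C) the dual of axiom 4: valid iff R is transitive. Every such R is transitive — valid.

B, C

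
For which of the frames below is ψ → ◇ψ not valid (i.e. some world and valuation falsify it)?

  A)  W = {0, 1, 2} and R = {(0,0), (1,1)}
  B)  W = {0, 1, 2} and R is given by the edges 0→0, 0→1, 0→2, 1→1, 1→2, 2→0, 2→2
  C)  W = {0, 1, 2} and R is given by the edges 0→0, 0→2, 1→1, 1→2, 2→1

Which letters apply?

A, C

The schema ψ → ◇ψ is the dual of axiom T; it is valid on a frame iff R is reflexive.
(A) R is not reflexive (not 2 R 2), so the schema fails here.
(B) R is reflexive (each world relates to itself), so the schema is valid here.
(C) R is not reflexive (not 2 R 2), so the schema fails here.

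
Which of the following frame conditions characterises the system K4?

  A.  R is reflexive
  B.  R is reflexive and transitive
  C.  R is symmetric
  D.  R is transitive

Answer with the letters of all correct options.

(A) this class determines T (= KT), not K4.
(B) this class determines S4, not K4.
(C) this class determines KB, not K4.
(D) K4 is sound and complete for exactly this class.

D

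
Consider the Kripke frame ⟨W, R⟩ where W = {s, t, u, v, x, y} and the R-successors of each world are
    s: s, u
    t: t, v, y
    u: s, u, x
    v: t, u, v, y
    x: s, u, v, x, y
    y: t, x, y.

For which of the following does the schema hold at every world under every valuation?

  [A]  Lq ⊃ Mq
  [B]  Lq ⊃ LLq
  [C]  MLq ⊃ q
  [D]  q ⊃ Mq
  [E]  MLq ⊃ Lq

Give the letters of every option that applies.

R is reflexive: each world relates to itself.
R is not symmetric: v R u but not u R v.
R is not transitive: s R u and u R x but not s R x.
R is not euclidean: t R y and t R v but not y R v.
R is serial: every world has an R-successor.
(A) Lq ⊃ Mq (axiom D) characterises the serial frames. R is serial — valid.
(B) axiom 4: valid iff R is transitive. R is not transitive — not valid.
(C) MLq ⊃ q is the dual of axiom B; it is valid on a frame exactly when R is symmetric. R is not symmetric, so not valid.
(D) q ⊃ Mq is the dual of axiom T, which corresponds to reflexivity. R is reflexive — valid.
(E) the dual of axiom 5: valid iff R is euclidean. R is not euclidean — not valid.

A, D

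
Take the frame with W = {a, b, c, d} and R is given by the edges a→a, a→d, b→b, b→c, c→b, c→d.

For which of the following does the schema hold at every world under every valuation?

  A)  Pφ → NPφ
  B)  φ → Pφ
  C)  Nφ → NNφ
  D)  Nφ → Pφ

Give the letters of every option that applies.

none

R is not reflexive: not c R c.
R is not transitive: b R c and c R d but not b R d.
R is not euclidean: a R d and a R a but not d R a.
R is not serial: d has no R-successor.
(A) Pφ → NPφ (axiom 5) characterises the euclidean frames. R is not euclidean — not valid.
(B) φ → Pφ is the dual of axiom T; it is valid on a frame exactly when R is reflexive. R is not reflexive, so not valid.
(C) Nφ → NNφ is axiom 4, which corresponds to transitivity. R is not transitive — not valid.
(D) Nφ → Pφ is axiom D; it is valid on a frame exactly when R is serial. R is not serial, so not valid.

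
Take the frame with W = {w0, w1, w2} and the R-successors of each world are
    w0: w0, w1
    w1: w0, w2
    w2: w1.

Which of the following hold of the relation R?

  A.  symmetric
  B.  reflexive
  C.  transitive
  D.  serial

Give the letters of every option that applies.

(A) symmetric: every R-edge is matched by its reverse.
(B) not reflexive: not w1 R w1.
(C) not transitive: w0 R w1 and w1 R w2 but not w0 R w2.
(D) serial: every world has an R-successor.

A, D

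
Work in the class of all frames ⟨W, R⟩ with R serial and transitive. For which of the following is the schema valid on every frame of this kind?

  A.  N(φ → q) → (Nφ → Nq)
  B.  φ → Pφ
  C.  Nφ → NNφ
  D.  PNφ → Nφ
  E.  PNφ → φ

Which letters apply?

(A) N(φ → q) → (Nφ → Nq) is axiom K, valid on every Kripke frame — valid.
(B) φ → Pφ (the dual of axiom T) characterises the reflexive frames. Such an R need not be reflexive — not valid.
(C) Nφ → NNφ is axiom 4; it is valid on a frame exactly when R is transitive. Every such R is transitive, so valid.
(D) PNφ → Nφ is the dual of axiom 5, which corresponds to the euclidean property. Such an R need not be euclidean — not valid.
(E) PNφ → φ is the dual of axiom B; it is valid on a frame exactly when R is symmetric. Such an R need not be symmetric, so not valid.

A, C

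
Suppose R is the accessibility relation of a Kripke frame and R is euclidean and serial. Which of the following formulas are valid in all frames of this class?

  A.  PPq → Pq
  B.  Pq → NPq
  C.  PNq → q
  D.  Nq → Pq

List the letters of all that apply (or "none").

(A) PPq → Pq is the dual of axiom 4, which corresponds to transitivity. Such an R need not be transitive — not valid.
(B) Pq → NPq is axiom 5, which corresponds to the euclidean property. Every such R is euclidean — valid.
(C) PNq → q (the dual of axiom B) characterises the symmetric frames. Such an R need not be symmetric — not valid.
(D) Nq → Pq (axiom D) characterises the serial frames. Every such R is serial — valid.

B, D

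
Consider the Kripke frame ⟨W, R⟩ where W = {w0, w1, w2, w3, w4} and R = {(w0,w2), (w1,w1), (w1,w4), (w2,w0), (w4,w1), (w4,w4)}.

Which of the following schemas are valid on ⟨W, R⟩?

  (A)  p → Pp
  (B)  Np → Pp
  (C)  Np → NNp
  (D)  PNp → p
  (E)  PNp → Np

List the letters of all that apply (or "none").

R is not reflexive: not w0 R w0.
R is symmetric: every R-edge is matched by its reverse.
R is not transitive: w0 R w2 and w2 R w0 but not w0 R w0.
R is not euclidean: w0 R w2 and w0 R w2 but not w2 R w2.
R is not serial: w3 has no R-successor.
(A) p → Pp is the dual of axiom T; it is valid on a frame exactly when R is reflexive. R is not reflexive, so not valid.
(B) Np → Pp (axiom D) characterises the serial frames. R is not serial — not valid.
(C) Np → NNp is axiom 4, which corresponds to transitivity. R is not transitive — not valid.
(D) the dual of axiom B: valid iff R is symmetric. R is symmetric — valid.
(E) the dual of axiom 5: valid iff R is euclidean. R is not euclidean — not valid.

D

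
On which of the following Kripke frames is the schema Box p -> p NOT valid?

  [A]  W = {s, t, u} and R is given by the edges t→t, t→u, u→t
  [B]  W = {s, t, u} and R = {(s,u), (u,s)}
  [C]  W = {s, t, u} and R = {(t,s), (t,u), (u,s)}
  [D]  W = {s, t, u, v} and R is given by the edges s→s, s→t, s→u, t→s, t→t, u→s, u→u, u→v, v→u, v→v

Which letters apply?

The schema Box p -> p is axiom T; it is valid on a frame iff R is reflexive.
(A) R is not reflexive (not s R s), so the schema fails here.
(B) R is not reflexive (not s R s), so the schema fails here.
(C) R is not reflexive (not s R s), so the schema fails here.
(D) R is reflexive (each world relates to itself), so the schema is valid here.

A, B, C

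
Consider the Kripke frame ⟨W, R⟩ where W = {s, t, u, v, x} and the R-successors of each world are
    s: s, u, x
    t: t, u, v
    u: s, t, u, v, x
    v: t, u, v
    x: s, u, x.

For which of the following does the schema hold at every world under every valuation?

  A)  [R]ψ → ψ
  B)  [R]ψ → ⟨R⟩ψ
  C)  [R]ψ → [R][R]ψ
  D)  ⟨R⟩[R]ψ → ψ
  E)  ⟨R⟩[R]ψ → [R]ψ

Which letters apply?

R is reflexive: each world relates to itself.
R is symmetric: every R-edge is matched by its reverse.
R is not transitive: s R u and u R t but not s R t.
R is not euclidean: u R s and u R t but not s R t.
R is serial: every world has an R-successor.
(A) [R]ψ → ψ (axiom T) characterises the reflexive frames. R is reflexive — valid.
(B) axiom D: valid iff R is serial. R is serial — valid.
(C) [R]ψ → [R][R]ψ (axiom 4) characterises the transitive frames. R is not transitive — not valid.
(D) the dual of axiom B: valid iff R is symmetric. R is symmetric — valid.
(E) ⟨R⟩[R]ψ → [R]ψ is the dual of axiom 5; it is valid on a frame exactly when R is euclidean. R is not euclidean, so not valid.

A, B, D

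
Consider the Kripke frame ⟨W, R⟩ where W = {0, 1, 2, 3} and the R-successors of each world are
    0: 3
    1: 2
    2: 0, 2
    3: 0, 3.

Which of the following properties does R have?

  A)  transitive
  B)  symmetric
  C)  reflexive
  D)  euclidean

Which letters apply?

(A) not transitive: 0 R 3 and 3 R 0 but not 0 R 0.
(B) not symmetric: 1 R 2 but not 2 R 1.
(C) not reflexive: not 0 R 0.
(D) not euclidean: 2 R 0 and 2 R 2 but not 0 R 2.

none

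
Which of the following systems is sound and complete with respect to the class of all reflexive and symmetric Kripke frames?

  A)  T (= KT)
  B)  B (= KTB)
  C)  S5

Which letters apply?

(A) T (= KT) is determined by the class of reflexive frames.
(B) B (= KTB) is determined by exactly this class.
(C) S5 is determined by the class of reflexive, symmetric, and transitive frames.

B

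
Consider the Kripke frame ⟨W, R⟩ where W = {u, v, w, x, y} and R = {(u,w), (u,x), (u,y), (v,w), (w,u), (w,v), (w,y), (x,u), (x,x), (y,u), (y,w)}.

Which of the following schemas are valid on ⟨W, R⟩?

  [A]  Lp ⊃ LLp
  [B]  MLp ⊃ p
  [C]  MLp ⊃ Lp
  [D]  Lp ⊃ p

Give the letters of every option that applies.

R is not reflexive: not u R u.
R is symmetric: every R-edge is matched by its reverse.
R is not transitive: u R w and w R u but not u R u.
R is not euclidean: u R w and u R x but not w R x.
(A) axiom 4: valid iff R is transitive. R is not transitive — not valid.
(B) MLp ⊃ p is the dual of axiom B; it is valid on a frame exactly when R is symmetric. R is symmetric, so valid.
(C) MLp ⊃ Lp is the dual of axiom 5, which corresponds to the euclidean property. R is not euclidean — not valid.
(D) Lp ⊃ p is axiom T; it is valid on a frame exactly when R is reflexive. R is not reflexive, so not valid.

B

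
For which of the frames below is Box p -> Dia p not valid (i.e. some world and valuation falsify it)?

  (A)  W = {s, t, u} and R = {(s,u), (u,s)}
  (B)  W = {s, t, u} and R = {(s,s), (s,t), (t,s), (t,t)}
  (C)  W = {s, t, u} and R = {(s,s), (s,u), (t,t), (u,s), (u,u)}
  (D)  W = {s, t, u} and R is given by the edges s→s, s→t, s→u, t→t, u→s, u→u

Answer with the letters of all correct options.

The schema Box p -> Dia p is axiom D; it is valid on a frame iff R is serial.
(A) R is not serial (t has no R-successor), so the schema fails here.
(B) R is not serial (u has no R-successor), so the schema fails here.
(C) R is serial (every world has an R-successor), so the schema is valid here.
(D) R is serial (every world has an R-successor), so the schema is valid here.

A, B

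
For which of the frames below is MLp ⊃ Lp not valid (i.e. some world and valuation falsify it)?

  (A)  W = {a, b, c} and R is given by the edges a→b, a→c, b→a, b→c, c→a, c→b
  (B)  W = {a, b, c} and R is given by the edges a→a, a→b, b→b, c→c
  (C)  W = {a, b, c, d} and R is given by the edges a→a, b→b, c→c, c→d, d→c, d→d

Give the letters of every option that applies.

A, B

The schema MLp ⊃ Lp is the dual of axiom 5; it is valid on a frame iff R is euclidean.
(A) R is not euclidean (a R b and a R b but not b R b), so the schema fails here.
(B) R is not euclidean (a R b and a R a but not b R a), so the schema fails here.
(C) R is euclidean (any two R-successors of the same world are R-related), so the schema is valid here.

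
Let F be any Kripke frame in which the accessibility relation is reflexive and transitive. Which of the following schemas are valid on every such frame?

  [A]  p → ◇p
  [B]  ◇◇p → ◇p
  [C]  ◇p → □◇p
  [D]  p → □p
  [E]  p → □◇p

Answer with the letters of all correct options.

A, B

Reflexive relations are serial.
(A) p → ◇p (the dual of axiom T) characterises the reflexive frames. Every such R is reflexive — valid.
(B) the dual of axiom 4: valid iff R is transitive. Every such R is transitive — valid.
(C) ◇p → □◇p is axiom 5, which corresponds to the euclidean property. Such an R need not be euclidean — not valid.
(D) p → □p is equivalent to ◇p→p; it holds exactly when R ⊆ identity. Such an R need not be a subset of the identity — not valid.
(E) axiom B: valid iff R is symmetric. Such an R need not be symmetric — not valid.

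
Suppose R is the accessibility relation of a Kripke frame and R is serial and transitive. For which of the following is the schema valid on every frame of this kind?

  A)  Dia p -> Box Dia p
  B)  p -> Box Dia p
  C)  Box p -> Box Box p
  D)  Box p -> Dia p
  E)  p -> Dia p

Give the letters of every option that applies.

C, D

(A) Dia p -> Box Dia p is axiom 5; it is valid on a frame exactly when R is euclidean. Such an R need not be euclidean, so not valid.
(B) axiom B: valid iff R is symmetric. Such an R need not be symmetric — not valid.
(C) Box p -> Box Box p is axiom 4, which corresponds to transitivity. Every such R is transitive — valid.
(D) Box p -> Dia p (axiom D) characterises the serial frames. Every such R is serial — valid.
(E) p -> Dia p is the dual of axiom T; it is valid on a frame exactly when R is reflexive. Such an R need not be reflexive, so not valid.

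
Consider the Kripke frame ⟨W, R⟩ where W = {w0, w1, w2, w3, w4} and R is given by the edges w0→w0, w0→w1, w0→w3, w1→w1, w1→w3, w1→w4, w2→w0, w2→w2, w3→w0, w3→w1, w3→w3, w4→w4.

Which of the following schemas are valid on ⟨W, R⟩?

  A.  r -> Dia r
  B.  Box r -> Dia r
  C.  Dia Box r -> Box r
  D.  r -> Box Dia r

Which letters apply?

A, B

R is reflexive: each world relates to itself.
R is not symmetric: w0 R w1 but not w1 R w0.
R is not euclidean: w0 R w1 and w0 R w0 but not w1 R w0.
R is serial: every world has an R-successor.
(A) r -> Dia r (the dual of axiom T) characterises the reflexive frames. R is reflexive — valid.
(B) Box r -> Dia r (axiom D) characterises the serial frames. R is serial — valid.
(C) Dia Box r -> Box r (the dual of axiom 5) characterises the euclidean frames. R is not euclidean — not valid.
(D) axiom B: valid iff R is symmetric. R is not symmetric — not valid.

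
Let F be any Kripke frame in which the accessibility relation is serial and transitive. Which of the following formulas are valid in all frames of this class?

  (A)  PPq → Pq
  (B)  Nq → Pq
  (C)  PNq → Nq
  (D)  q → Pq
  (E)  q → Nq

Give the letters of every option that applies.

A, B

(A) PPq → Pq is the dual of axiom 4, which corresponds to transitivity. Every such R is transitive — valid.
(B) Nq → Pq (axiom D) characterises the serial frames. Every such R is serial — valid.
(C) PNq → Nq (the dual of axiom 5) characterises the euclidean frames. Such an R need not be euclidean — not valid.
(D) q → Pq (the dual of axiom T) characterises the reflexive frames. Such an R need not be reflexive — not valid.
(E) q → Nq (equivalent to ◇p→p) corresponds to R being a subset of the identity. Such an R need not be a subset of the identity, so not valid.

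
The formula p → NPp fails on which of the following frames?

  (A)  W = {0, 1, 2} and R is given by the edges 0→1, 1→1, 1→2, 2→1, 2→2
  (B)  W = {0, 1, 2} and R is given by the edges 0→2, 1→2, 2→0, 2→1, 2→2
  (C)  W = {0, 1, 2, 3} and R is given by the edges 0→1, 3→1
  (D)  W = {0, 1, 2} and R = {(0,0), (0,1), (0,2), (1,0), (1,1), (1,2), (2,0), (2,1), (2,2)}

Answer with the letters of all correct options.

A, C

The schema p → NPp is axiom B; it is valid on a frame iff R is symmetric.
(A) R is not symmetric (0 R 1 but not 1 R 0), so the schema fails here.
(B) R is symmetric (every R-edge is matched by its reverse), so the schema is valid here.
(C) R is not symmetric (0 R 1 but not 1 R 0), so the schema fails here.
(D) R is symmetric (every R-edge is matched by its reverse), so the schema is valid here.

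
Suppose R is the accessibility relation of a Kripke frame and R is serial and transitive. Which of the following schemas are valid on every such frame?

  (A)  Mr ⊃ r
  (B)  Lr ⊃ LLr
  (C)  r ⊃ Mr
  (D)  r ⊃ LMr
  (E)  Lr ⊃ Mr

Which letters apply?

(A) Mr ⊃ r is valid only on frames where every R-edge is a self-loop. Such an R need not be a subset of the identity — not valid.
(B) Lr ⊃ LLr (axiom 4) characterises the transitive frames. Every such R is transitive — valid.
(C) the dual of axiom T: valid iff R is reflexive. Such an R need not be reflexive — not valid.
(D) r ⊃ LMr (axiom B) characterises the symmetric frames. Such an R need not be symmetric — not valid.
(E) axiom D: valid iff R is serial. Every such R is serial — valid.

B, E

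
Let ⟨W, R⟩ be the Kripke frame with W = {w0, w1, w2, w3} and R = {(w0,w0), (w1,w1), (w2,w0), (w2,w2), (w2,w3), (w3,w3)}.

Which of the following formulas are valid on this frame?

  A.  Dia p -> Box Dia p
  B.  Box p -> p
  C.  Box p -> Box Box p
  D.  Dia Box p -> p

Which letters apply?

B, C

R is reflexive: each world relates to itself.
R is not symmetric: w2 R w0 but not w0 R w2.
R is transitive: R is closed under composition.
R is not euclidean: w2 R w0 and w2 R w2 but not w0 R w2.
(A) Dia p -> Box Dia p (axiom 5) characterises the euclidean frames. R is not euclidean — not valid.
(B) axiom T: valid iff R is reflexive. R is reflexive — valid.
(C) axiom 4: valid iff R is transitive. R is transitive — valid.
(D) the dual of axiom B: valid iff R is symmetric. R is not symmetric — not valid.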